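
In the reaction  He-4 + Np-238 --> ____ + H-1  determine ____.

Conserve mass number: 4 + 238 = A + 1, so A = 241.
Conserve atomic number: 2 + 93 = Z + 1, so Z = 94.
Z = 94 is plutonium, so the species is Pu-241.

Pu-241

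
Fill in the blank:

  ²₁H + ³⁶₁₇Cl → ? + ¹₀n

Conserve mass number: 2 + 36 = A + 1, so A = 37.
Conserve atomic number: 1 + 17 = Z + 0, so Z = 18.
Z = 18 is argon, so the species is ³⁷₁₈Ar.

Ar-37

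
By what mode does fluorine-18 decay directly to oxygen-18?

beta-plus decay or electron capture

ΔA = 18 − 18 = 0; ΔZ = 8 − 9 = -1.
A is unchanged and Z drops by 1 — a proton has become a neutron (β⁺ emission or electron capture).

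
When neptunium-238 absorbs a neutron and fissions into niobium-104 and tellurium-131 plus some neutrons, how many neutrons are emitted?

Conserve mass number: 239 = 104 + 131 + k, so k = 239 − 235 = 4.
Check atomic number: 93 = 41 + 52 + 0 = 93. ✓

4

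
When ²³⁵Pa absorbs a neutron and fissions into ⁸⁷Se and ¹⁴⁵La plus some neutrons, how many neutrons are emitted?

Conserve mass number: 236 = 87 + 145 + k, so k = 236 − 232 = 4.
Check atomic number: 91 = 34 + 57 + 0 = 91. ✓

4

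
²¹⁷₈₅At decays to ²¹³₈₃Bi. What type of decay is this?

ΔA = 213 − 217 = -4; ΔZ = 83 − 85 = -2.
A drops by 4 and Z drops by 2 — the signature of alpha emission.

alpha decay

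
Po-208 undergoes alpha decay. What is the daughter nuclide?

Alpha decay: mass number changes by -4, atomic number by -2.
A: 208 − 4 = 204; Z: 84 − 2 = 82.
Z = 82 is lead, so the daughter is Pb-204.

Pb-204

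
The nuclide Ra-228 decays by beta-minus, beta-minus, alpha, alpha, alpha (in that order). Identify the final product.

Start: (A, Z) = (228, 88).
After β⁻: (228, 89).
After β⁻: (228, 90).
After α: (224, 88).
After α: (220, 86).
After α: (216, 84).
Z = 84 is polonium.

Po-216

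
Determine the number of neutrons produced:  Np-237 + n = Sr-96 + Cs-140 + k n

2

Conserve mass number: 238 = 96 + 140 + k, so k = 238 − 236 = 2.
Check atomic number: 93 = 38 + 55 + 0 = 93. ✓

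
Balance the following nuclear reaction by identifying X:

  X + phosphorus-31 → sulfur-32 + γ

proton

Conserve mass number: A + 31 = 32 + 0, so A = 1.
Conserve atomic number: Z + 15 = 16 + 0, so Z = 1.
A = 1 and Z = 1 is hydrogen-1 — a proton.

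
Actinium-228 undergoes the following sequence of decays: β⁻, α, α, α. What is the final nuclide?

Start: (A, Z) = (228, 89).
After β⁻: (228, 90).
After α: (224, 88).
After α: (220, 86).
After α: (216, 84).
Z = 84 is polonium.

Po-216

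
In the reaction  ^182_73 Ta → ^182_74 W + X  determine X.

Conserve mass number: 182 = 182 + A, so A = 0.
Conserve atomic number: 73 = 74 + Z, so Z = -1.
A = 0 and Z = -1 is ^0_-1 e — a beta-minus particle.

beta-minus particle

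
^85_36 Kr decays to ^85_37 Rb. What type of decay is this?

beta-minus decay

ΔA = 85 − 85 = 0; ΔZ = 37 − 36 = +1.
A is unchanged and Z rises by 1 — a neutron has become a proton (β⁻ decay).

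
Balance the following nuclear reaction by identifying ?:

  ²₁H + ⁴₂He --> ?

Li-6

Conserve mass number: 2 + 4 = A, so A = 6.
Conserve atomic number: 1 + 2 = Z, so Z = 3.
Z = 3 is lithium, so the species is ⁶₃Li.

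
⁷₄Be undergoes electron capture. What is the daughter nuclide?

Li-7

Electron capture: mass number changes by +0, atomic number by -1.
A: 7 = 7; Z: 4 − 1 = 3.
Z = 3 is lithium, so the daughter is ⁷₃Li.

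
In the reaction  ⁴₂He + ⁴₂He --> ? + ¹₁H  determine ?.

Li-7

Conserve mass number: 4 + 4 = A + 1, so A = 7.
Conserve atomic number: 2 + 2 = Z + 1, so Z = 3.
Z = 3 is lithium, so the species is ⁷₃Li.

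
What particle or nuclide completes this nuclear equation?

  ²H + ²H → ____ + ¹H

H-3

Conserve mass number: 2 + 2 = A + 1, so A = 3.
Conserve atomic number: 1 + 1 = Z + 1, so Z = 1.
A = 3 and Z = 1 is ³H — a triton.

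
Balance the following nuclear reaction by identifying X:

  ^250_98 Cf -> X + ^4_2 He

Conserve mass number: 250 = A + 4, so A = 246.
Conserve atomic number: 98 = Z + 2, so Z = 96.
Z = 96 is curium, so the species is ^246_96 Cm.

Cm-246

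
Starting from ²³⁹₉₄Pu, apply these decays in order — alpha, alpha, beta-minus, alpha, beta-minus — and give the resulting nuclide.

Th-227

Start: (A, Z) = (239, 94).
After α: (235, 92).
After α: (231, 90).
After β⁻: (231, 91).
After α: (227, 89).
After β⁻: (227, 90).
Z = 90 is thorium.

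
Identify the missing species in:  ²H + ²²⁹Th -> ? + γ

Pa-231

Conserve mass number: 2 + 229 = A + 0, so A = 231.
Conserve atomic number: 1 + 90 = Z + 0, so Z = 91.
Z = 91 is protactinium, so the species is ²³¹Pa.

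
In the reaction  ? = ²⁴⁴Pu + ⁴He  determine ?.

Conserve mass number: A = 244 + 4, so A = 248.
Conserve atomic number: Z = 94 + 2, so Z = 96.
Z = 96 is curium, so the species is ²⁴⁸Cm.

Cm-248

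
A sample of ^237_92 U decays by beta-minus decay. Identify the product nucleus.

Beta-minus decay: mass number changes by +0, atomic number by +1.
A: 237 = 237; Z: 92 + 1 = 93.
Z = 93 is neptunium, so the daughter is ^237_93 Np.

Np-237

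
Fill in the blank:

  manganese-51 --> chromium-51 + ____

Conserve mass number: 51 = 51 + A, so A = 0.
Conserve atomic number: 25 = 24 + Z, so Z = 1.
A = 0 and Z = 1 is e⁺ — a positron.

positron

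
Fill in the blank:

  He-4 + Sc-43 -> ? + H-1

Ti-46

Conserve mass number: 4 + 43 = A + 1, so A = 46.
Conserve atomic number: 2 + 21 = Z + 1, so Z = 22.
Z = 22 is titanium, so the species is Ti-46.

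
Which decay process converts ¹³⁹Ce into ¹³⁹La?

ΔA = 139 − 139 = 0; ΔZ = 57 − 58 = -1.
A is unchanged and Z drops by 1 — a proton has become a neutron (β⁺ emission or electron capture).

beta-plus decay or electron capture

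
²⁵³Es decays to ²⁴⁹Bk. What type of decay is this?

alpha decay

ΔA = 249 − 253 = -4; ΔZ = 97 − 99 = -2.
A drops by 4 and Z drops by 2 — the signature of alpha emission.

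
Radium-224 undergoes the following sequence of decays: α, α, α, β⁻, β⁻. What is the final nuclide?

Po-212

Start: (A, Z) = (224, 88).
After α: (220, 86).
After α: (216, 84).
After α: (212, 82).
After β⁻: (212, 83).
After β⁻: (212, 84).
Z = 84 is polonium.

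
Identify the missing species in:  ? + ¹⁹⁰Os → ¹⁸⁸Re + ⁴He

deuteron

Conserve mass number: A + 190 = 188 + 4, so A = 2.
Conserve atomic number: Z + 76 = 75 + 2, so Z = 1.
A = 2 and Z = 1 is ²H — a deuteron.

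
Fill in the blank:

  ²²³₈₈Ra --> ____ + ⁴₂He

Conserve mass number: 223 = A + 4, so A = 219.
Conserve atomic number: 88 = Z + 2, so Z = 86.
Z = 86 is radon, so the species is ²¹⁹₈₆Rn.

Rn-219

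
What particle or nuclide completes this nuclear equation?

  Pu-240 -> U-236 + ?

Conserve mass number: 240 = 236 + A, so A = 4.
Conserve atomic number: 94 = 92 + Z, so Z = 2.
A = 4 and Z = 2 is He-4 — an alpha particle.

alpha particle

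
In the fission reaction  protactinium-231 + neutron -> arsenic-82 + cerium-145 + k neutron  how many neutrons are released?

Conserve mass number: 232 = 82 + 145 + k, so k = 232 − 227 = 5.
Check atomic number: 91 = 33 + 58 + 0 = 91. ✓

5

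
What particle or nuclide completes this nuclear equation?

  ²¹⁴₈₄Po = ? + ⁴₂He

Conserve mass number: 214 = A + 4, so A = 210.
Conserve atomic number: 84 = Z + 2, so Z = 82.
Z = 82 is lead, so the species is ²¹⁰₈₂Pb.

Pb-210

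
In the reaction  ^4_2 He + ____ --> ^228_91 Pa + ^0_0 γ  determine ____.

Conserve mass number: 4 + A = 228 + 0, so A = 224.
Conserve atomic number: 2 + Z = 91 + 0, so Z = 89.
Z = 89 is actinium, so the species is ^224_89 Ac.

Ac-224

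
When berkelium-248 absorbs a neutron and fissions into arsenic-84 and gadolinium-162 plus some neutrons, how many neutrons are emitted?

Conserve mass number: 249 = 84 + 162 + k, so k = 249 − 246 = 3.
Check atomic number: 97 = 33 + 64 + 0 = 97. ✓

3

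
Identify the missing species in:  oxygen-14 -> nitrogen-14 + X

positron

Conserve mass number: 14 = 14 + A, so A = 0.
Conserve atomic number: 8 = 7 + Z, so Z = 1.
A = 0 and Z = 1 is e⁺ — a positron.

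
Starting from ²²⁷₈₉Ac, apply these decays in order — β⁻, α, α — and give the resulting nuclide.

Start: (A, Z) = (227, 89).
After β⁻: (227, 90).
After α: (223, 88).
After α: (219, 86).
Z = 86 is radon.

Rn-219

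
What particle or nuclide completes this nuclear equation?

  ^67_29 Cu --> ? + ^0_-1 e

Zn-67

Conserve mass number: 67 = A + 0, so A = 67.
Conserve atomic number: 29 = Z − 1, so Z = 30.
Z = 30 is zinc, so the species is ^67_30 Zn.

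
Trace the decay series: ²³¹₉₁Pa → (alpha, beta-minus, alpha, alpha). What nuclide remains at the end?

Rn-219

Start: (A, Z) = (231, 91).
After α: (227, 89).
After β⁻: (227, 90).
After α: (223, 88).
After α: (219, 86).
Z = 86 is radon.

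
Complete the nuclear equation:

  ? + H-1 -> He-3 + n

triton

Conserve mass number: A + 1 = 3 + 1, so A = 3.
Conserve atomic number: Z + 1 = 2 + 0, so Z = 1.
A = 3 and Z = 1 is H-3 — a triton.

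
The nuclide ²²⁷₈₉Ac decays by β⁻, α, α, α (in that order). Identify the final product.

Po-215

Start: (A, Z) = (227, 89).
After β⁻: (227, 90).
After α: (223, 88).
After α: (219, 86).
After α: (215, 84).
Z = 84 is polonium.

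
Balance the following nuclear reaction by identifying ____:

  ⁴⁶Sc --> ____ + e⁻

Conserve mass number: 46 = A + 0, so A = 46.
Conserve atomic number: 21 = Z − 1, so Z = 22.
Z = 22 is titanium, so the species is ⁴⁶Ti.

Ti-46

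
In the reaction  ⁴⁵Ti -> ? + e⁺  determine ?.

Sc-45

Conserve mass number: 45 = A + 0, so A = 45.
Conserve atomic number: 22 = Z + 1, so Z = 21.
Z = 21 is scandium, so the species is ⁴⁵Sc.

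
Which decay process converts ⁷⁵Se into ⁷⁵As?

ΔA = 75 − 75 = 0; ΔZ = 33 − 34 = -1.
A is unchanged and Z drops by 1 — a proton has become a neutron (β⁺ emission or electron capture).

beta-plus decay or electron capture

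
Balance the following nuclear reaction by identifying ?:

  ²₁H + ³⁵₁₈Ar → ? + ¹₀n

Conserve mass number: 2 + 35 = A + 1, so A = 36.
Conserve atomic number: 1 + 18 = Z + 0, so Z = 19.
Z = 19 is potassium, so the species is ³⁶₁₉K.

K-36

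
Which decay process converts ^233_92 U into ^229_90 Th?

ΔA = 229 − 233 = -4; ΔZ = 90 − 92 = -2.
A drops by 4 and Z drops by 2 — the signature of alpha emission.

alpha decay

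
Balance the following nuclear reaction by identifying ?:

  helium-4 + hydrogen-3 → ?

Li-7

Conserve mass number: 4 + 3 = A, so A = 7.
Conserve atomic number: 2 + 1 = Z, so Z = 3.
Z = 3 is lithium, so the species is lithium-7.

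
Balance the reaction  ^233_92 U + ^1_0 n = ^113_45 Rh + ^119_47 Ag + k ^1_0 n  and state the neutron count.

Conserve mass number: 234 = 113 + 119 + k, so k = 234 − 232 = 2.
Check atomic number: 92 = 45 + 47 + 0 = 92. ✓

2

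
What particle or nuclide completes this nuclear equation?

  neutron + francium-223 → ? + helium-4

Conserve mass number: 1 + 223 = A + 4, so A = 220.
Conserve atomic number: 0 + 87 = Z + 2, so Z = 85.
Z = 85 is astatine, so the species is astatine-220.

At-220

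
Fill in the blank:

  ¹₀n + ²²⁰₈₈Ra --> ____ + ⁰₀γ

Conserve mass number: 1 + 220 = A + 0, so A = 221.
Conserve atomic number: 0 + 88 = Z + 0, so Z = 88.
Z = 88 is radium, so the species is ²²¹₈₈Ra.

Ra-221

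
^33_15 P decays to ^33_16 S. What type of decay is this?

ΔA = 33 − 33 = 0; ΔZ = 16 − 15 = +1.
A is unchanged and Z rises by 1 — a neutron has become a proton (β⁻ decay).

beta-minus decay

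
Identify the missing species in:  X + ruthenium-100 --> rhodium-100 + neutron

Conserve mass number: A + 100 = 100 + 1, so A = 1.
Conserve atomic number: Z + 44 = 45 + 0, so Z = 1.
A = 1 and Z = 1 is hydrogen-1 — a proton.

proton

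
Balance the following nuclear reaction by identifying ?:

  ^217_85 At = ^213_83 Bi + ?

alpha particle

Conserve mass number: 217 = 213 + A, so A = 4.
Conserve atomic number: 85 = 83 + Z, so Z = 2.
A = 4 and Z = 2 is ^4_2 He — an alpha particle.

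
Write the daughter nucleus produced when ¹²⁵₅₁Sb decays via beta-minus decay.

Beta-minus decay: mass number changes by +0, atomic number by +1.
A: 125 = 125; Z: 51 + 1 = 52.
Z = 52 is tellurium, so the daughter is ¹²⁵₅₂Te.

Te-125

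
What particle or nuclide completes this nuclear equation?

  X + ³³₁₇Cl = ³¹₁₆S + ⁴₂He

Conserve mass number: A + 33 = 31 + 4, so A = 2.
Conserve atomic number: Z + 17 = 16 + 2, so Z = 1.
A = 2 and Z = 1 is ²₁H — a deuteron.

deuteron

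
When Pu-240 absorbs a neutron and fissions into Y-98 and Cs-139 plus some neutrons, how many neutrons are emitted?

4

Conserve mass number: 241 = 98 + 139 + k, so k = 241 − 237 = 4.
Check atomic number: 94 = 39 + 55 + 0 = 94. ✓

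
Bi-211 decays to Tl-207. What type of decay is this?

alpha decay

ΔA = 207 − 211 = -4; ΔZ = 81 − 83 = -2.
A drops by 4 and Z drops by 2 — the signature of alpha emission.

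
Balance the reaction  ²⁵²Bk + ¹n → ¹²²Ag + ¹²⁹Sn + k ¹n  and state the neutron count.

Conserve mass number: 253 = 122 + 129 + k, so k = 253 − 251 = 2.
Check atomic number: 97 = 47 + 50 + 0 = 97. ✓

2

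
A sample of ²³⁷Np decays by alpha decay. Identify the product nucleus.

Pa-233

Alpha decay: mass number changes by -4, atomic number by -2.
A: 237 − 4 = 233; Z: 93 − 2 = 91.
Z = 91 is protactinium, so the daughter is ²³³Pa.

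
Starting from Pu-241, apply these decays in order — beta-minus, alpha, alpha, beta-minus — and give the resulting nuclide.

Start: (A, Z) = (241, 94).
After β⁻: (241, 95).
After α: (237, 93).
After α: (233, 91).
After β⁻: (233, 92).
Z = 92 is uranium.

U-233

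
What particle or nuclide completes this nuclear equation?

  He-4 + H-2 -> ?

Li-6

Conserve mass number: 4 + 2 = A, so A = 6.
Conserve atomic number: 2 + 1 = Z, so Z = 3.
Z = 3 is lithium, so the species is Li-6.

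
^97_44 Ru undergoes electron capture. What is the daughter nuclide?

Electron capture: mass number changes by +0, atomic number by -1.
A: 97 = 97; Z: 44 − 1 = 43.
Z = 43 is technetium, so the daughter is ^97_43 Tc.

Tc-97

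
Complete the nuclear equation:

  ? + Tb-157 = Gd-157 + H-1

Conserve mass number: A + 157 = 157 + 1, so A = 1.
Conserve atomic number: Z + 65 = 64 + 1, so Z = 0.
A = 1 and Z = 0 is n — a neutron.

neutron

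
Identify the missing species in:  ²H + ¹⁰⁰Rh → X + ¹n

Conserve mass number: 2 + 100 = A + 1, so A = 101.
Conserve atomic number: 1 + 45 = Z + 0, so Z = 46.
Z = 46 is palladium, so the species is ¹⁰¹Pd.

Pd-101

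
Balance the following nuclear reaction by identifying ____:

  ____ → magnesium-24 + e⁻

Conserve mass number: A = 24 + 0, so A = 24.
Conserve atomic number: Z = 12 − 1, so Z = 11.
Z = 11 is sodium, so the species is sodium-24.

Na-24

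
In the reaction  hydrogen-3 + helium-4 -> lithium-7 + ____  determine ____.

Conserve mass number: 3 + 4 = 7 + A, so A = 0.
Conserve atomic number: 1 + 2 = 3 + Z, so Z = 0.
A = 0 and Z = 0 is γ — a gamma ray.

gamma ray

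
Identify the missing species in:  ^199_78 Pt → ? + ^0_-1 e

Conserve mass number: 199 = A + 0, so A = 199.
Conserve atomic number: 78 = Z − 1, so Z = 79.
Z = 79 is gold, so the species is ^199_79 Au.

Au-199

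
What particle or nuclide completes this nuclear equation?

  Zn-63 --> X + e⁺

Conserve mass number: 63 = A + 0, so A = 63.
Conserve atomic number: 30 = Z + 1, so Z = 29.
Z = 29 is copper, so the species is Cu-63.

Cu-63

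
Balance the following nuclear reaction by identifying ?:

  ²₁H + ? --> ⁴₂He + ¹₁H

Conserve mass number: 2 + A = 4 + 1, so A = 3.
Conserve atomic number: 1 + Z = 2 + 1, so Z = 2.
Z = 2 is helium, so the species is ³₂He.

He-3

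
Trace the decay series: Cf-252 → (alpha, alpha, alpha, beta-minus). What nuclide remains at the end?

Start: (A, Z) = (252, 98).
After α: (248, 96).
After α: (244, 94).
After α: (240, 92).
After β⁻: (240, 93).
Z = 93 is neptunium.

Np-240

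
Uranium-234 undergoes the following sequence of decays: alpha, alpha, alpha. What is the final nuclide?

Rn-222

Start: (A, Z) = (234, 92).
After α: (230, 90).
After α: (226, 88).
After α: (222, 86).
Z = 86 is radon.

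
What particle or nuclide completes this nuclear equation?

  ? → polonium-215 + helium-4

Conserve mass number: A = 215 + 4, so A = 219.
Conserve atomic number: Z = 84 + 2, so Z = 86.
Z = 86 is radon, so the species is radon-219.

Rn-219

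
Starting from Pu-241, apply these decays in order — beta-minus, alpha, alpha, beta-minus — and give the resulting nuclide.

Start: (A, Z) = (241, 94).
After β⁻: (241, 95).
After α: (237, 93).
After α: (233, 91).
After β⁻: (233, 92).
Z = 92 is uranium.

U-233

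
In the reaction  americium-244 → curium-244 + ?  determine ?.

Conserve mass number: 244 = 244 + A, so A = 0.
Conserve atomic number: 95 = 96 + Z, so Z = -1.
A = 0 and Z = -1 is e⁻ — a beta-minus particle.

beta-minus particle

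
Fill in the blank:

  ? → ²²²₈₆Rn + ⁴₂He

Conserve mass number: A = 222 + 4, so A = 226.
Conserve atomic number: Z = 86 + 2, so Z = 88.
Z = 88 is radium, so the species is ²²⁶₈₈Ra.

Ra-226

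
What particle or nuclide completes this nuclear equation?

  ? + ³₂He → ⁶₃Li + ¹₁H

alpha particle

Conserve mass number: A + 3 = 6 + 1, so A = 4.
Conserve atomic number: Z + 2 = 3 + 1, so Z = 2.
A = 4 and Z = 2 is ⁴₂He — an alpha particle.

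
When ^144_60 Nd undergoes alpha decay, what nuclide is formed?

Alpha decay: mass number changes by -4, atomic number by -2.
A: 144 − 4 = 140; Z: 60 − 2 = 58.
Z = 58 is cerium, so the daughter is ^140_58 Ce.

Ce-140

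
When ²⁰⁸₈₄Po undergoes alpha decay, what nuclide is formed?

Alpha decay: mass number changes by -4, atomic number by -2.
A: 208 − 4 = 204; Z: 84 − 2 = 82.
Z = 82 is lead, so the daughter is ²⁰⁴₈₂Pb.

Pb-204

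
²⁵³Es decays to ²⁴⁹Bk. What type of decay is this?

ΔA = 249 − 253 = -4; ΔZ = 97 − 99 = -2.
A drops by 4 and Z drops by 2 — the signature of alpha emission.

alpha decay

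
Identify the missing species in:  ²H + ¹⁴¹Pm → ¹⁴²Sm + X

neutron

Conserve mass number: 2 + 141 = 142 + A, so A = 1.
Conserve atomic number: 1 + 61 = 62 + Z, so Z = 0.
A = 1 and Z = 0 is ¹n — a neutron.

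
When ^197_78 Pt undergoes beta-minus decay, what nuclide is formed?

Beta-minus decay: mass number changes by +0, atomic number by +1.
A: 197 = 197; Z: 78 + 1 = 79.
Z = 79 is gold, so the daughter is ^197_79 Au.

Au-197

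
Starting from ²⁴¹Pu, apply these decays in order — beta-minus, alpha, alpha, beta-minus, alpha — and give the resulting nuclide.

Th-229

Start: (A, Z) = (241, 94).
After β⁻: (241, 95).
After α: (237, 93).
After α: (233, 91).
After β⁻: (233, 92).
After α: (229, 90).
Z = 90 is thorium.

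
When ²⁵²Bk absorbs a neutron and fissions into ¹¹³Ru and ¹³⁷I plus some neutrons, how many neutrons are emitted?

Conserve mass number: 253 = 113 + 137 + k, so k = 253 − 250 = 3.
Check atomic number: 97 = 44 + 53 + 0 = 97. ✓

3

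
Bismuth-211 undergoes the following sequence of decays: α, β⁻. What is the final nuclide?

Start: (A, Z) = (211, 83).
After α: (207, 81).
After β⁻: (207, 82).
Z = 82 is lead.

Pb-207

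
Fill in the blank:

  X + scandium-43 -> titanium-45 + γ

deuteron

Conserve mass number: A + 43 = 45 + 0, so A = 2.
Conserve atomic number: Z + 21 = 22 + 0, so Z = 1.
A = 2 and Z = 1 is hydrogen-2 — a deuteron.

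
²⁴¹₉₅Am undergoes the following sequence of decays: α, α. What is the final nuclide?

Start: (A, Z) = (241, 95).
After α: (237, 93).
After α: (233, 91).
Z = 91 is protactinium.

Pa-233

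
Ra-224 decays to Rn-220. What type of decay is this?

alpha decay

ΔA = 220 − 224 = -4; ΔZ = 86 − 88 = -2.
A drops by 4 and Z drops by 2 — the signature of alpha emission.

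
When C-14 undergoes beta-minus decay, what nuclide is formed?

N-14

Beta-minus decay: mass number changes by +0, atomic number by +1.
A: 14 = 14; Z: 6 + 1 = 7.
Z = 7 is nitrogen, so the daughter is N-14.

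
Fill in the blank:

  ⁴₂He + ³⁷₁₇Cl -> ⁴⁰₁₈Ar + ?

proton

Conserve mass number: 4 + 37 = 40 + A, so A = 1.
Conserve atomic number: 2 + 17 = 18 + Z, so Z = 1.
A = 1 and Z = 1 is ¹₁H — a proton.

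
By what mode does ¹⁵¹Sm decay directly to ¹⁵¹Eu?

ΔA = 151 − 151 = 0; ΔZ = 63 − 62 = +1.
A is unchanged and Z rises by 1 — a neutron has become a proton (β⁻ decay).

beta-minus decay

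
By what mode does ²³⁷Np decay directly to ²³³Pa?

alpha decay

ΔA = 233 − 237 = -4; ΔZ = 91 − 93 = -2.
A drops by 4 and Z drops by 2 — the signature of alpha emission.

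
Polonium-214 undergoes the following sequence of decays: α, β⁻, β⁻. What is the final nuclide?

Po-210

Start: (A, Z) = (214, 84).
After α: (210, 82).
After β⁻: (210, 83).
After β⁻: (210, 84).
Z = 84 is polonium.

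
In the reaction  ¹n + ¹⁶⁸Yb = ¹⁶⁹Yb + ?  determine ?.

gamma ray

Conserve mass number: 1 + 168 = 169 + A, so A = 0.
Conserve atomic number: 0 + 70 = 70 + Z, so Z = 0.
A = 0 and Z = 0 is γ — a gamma ray.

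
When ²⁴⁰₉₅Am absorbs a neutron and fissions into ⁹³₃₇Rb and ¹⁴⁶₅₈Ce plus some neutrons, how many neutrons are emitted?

Conserve mass number: 241 = 93 + 146 + k, so k = 241 − 239 = 2.
Check atomic number: 95 = 37 + 58 + 0 = 95. ✓

2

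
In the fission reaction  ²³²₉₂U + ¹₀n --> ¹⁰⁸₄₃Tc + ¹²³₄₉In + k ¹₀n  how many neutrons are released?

Conserve mass number: 233 = 108 + 123 + k, so k = 233 − 231 = 2.
Check atomic number: 92 = 43 + 49 + 0 = 92. ✓

2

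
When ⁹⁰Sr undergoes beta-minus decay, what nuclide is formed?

Beta-minus decay: mass number changes by +0, atomic number by +1.
A: 90 = 90; Z: 38 + 1 = 39.
Z = 39 is yttrium, so the daughter is ⁹⁰Y.

Y-90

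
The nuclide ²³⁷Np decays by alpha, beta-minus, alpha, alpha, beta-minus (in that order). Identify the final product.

Start: (A, Z) = (237, 93).
After α: (233, 91).
After β⁻: (233, 92).
After α: (229, 90).
After α: (225, 88).
After β⁻: (225, 89).
Z = 89 is actinium.

Ac-225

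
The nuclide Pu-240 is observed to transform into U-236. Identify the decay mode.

ΔA = 236 − 240 = -4; ΔZ = 92 − 94 = -2.
A drops by 4 and Z drops by 2 — the signature of alpha emission.

alpha decay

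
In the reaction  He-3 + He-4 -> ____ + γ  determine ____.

Conserve mass number: 3 + 4 = A + 0, so A = 7.
Conserve atomic number: 2 + 2 = Z + 0, so Z = 4.
Z = 4 is beryllium, so the species is Be-7.

Be-7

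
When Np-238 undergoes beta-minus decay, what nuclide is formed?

Beta-minus decay: mass number changes by +0, atomic number by +1.
A: 238 = 238; Z: 93 + 1 = 94.
Z = 94 is plutonium, so the daughter is Pu-238.

Pu-238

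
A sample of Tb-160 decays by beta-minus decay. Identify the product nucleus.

Dy-160

Beta-minus decay: mass number changes by +0, atomic number by +1.
A: 160 = 160; Z: 65 + 1 = 66.
Z = 66 is dysprosium, so the daughter is Dy-160.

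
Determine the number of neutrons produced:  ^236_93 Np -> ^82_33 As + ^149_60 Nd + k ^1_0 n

5

Conserve mass number: 236 = 82 + 149 + k, so k = 236 − 231 = 5.
Check atomic number: 93 = 33 + 60 + 0 = 93. ✓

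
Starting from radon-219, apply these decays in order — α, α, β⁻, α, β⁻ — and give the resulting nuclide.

Pb-207

Start: (A, Z) = (219, 86).
After α: (215, 84).
After α: (211, 82).
After β⁻: (211, 83).
After α: (207, 81).
After β⁻: (207, 82).
Z = 82 is lead.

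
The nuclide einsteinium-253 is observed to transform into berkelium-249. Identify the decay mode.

ΔA = 249 − 253 = -4; ΔZ = 97 − 99 = -2.
A drops by 4 and Z drops by 2 — the signature of alpha emission.

alpha decay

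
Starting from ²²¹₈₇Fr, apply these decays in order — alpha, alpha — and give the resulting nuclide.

Start: (A, Z) = (221, 87).
After α: (217, 85).
After α: (213, 83).
Z = 83 is bismuth.

Bi-213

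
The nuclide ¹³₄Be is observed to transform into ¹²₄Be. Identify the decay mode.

neutron emission

ΔA = 12 − 13 = -1; ΔZ = 4 − 4 = +0.
A drops by 1 with Z unchanged — a neutron was emitted.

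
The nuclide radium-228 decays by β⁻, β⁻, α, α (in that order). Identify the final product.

Start: (A, Z) = (228, 88).
After β⁻: (228, 89).
After β⁻: (228, 90).
After α: (224, 88).
After α: (220, 86).
Z = 86 is radon.

Rn-220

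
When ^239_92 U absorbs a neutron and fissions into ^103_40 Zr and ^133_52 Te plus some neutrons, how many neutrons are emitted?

Conserve mass number: 240 = 103 + 133 + k, so k = 240 − 236 = 4.
Check atomic number: 92 = 40 + 52 + 0 = 92. ✓

4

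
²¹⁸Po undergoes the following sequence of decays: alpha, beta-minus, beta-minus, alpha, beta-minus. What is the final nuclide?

Bi-210

Start: (A, Z) = (218, 84).
After α: (214, 82).
After β⁻: (214, 83).
After β⁻: (214, 84).
After α: (210, 82).
After β⁻: (210, 83).
Z = 83 is bismuth.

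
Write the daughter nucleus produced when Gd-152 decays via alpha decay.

Alpha decay: mass number changes by -4, atomic number by -2.
A: 152 − 4 = 148; Z: 64 − 2 = 62.
Z = 62 is samarium, so the daughter is Sm-148.

Sm-148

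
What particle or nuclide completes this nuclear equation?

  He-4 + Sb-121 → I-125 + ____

gamma ray

Conserve mass number: 4 + 121 = 125 + A, so A = 0.
Conserve atomic number: 2 + 51 = 53 + Z, so Z = 0.
A = 0 and Z = 0 is γ — a gamma ray.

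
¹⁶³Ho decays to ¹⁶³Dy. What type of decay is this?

ΔA = 163 − 163 = 0; ΔZ = 66 − 67 = -1.
A is unchanged and Z drops by 1 — a proton has become a neutron (β⁺ emission or electron capture).

beta-plus decay or electron capture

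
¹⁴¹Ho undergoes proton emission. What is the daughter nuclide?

Dy-140

Proton emission: mass number changes by -1, atomic number by -1.
A: 141 − 1 = 140; Z: 67 − 1 = 66.
Z = 66 is dysprosium, so the daughter is ¹⁴⁰Dy.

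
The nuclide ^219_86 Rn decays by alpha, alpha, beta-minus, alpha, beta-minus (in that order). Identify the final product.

Start: (A, Z) = (219, 86).
After α: (215, 84).
After α: (211, 82).
After β⁻: (211, 83).
After α: (207, 81).
After β⁻: (207, 82).
Z = 82 is lead.

Pb-207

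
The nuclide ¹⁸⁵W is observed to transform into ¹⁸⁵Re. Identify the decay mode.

beta-minus decay

ΔA = 185 − 185 = 0; ΔZ = 75 − 74 = +1.
A is unchanged and Z rises by 1 — a neutron has become a proton (β⁻ decay).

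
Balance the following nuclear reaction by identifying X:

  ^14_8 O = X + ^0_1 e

N-14

Conserve mass number: 14 = A + 0, so A = 14.
Conserve atomic number: 8 = Z + 1, so Z = 7.
Z = 7 is nitrogen, so the species is ^14_7 N.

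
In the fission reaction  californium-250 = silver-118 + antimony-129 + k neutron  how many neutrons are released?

Conserve mass number: 250 = 118 + 129 + k, so k = 250 − 247 = 3.
Check atomic number: 98 = 47 + 51 + 0 = 98. ✓

3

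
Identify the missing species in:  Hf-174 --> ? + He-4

Yb-170

Conserve mass number: 174 = A + 4, so A = 170.
Conserve atomic number: 72 = Z + 2, so Z = 70.
Z = 70 is ytterbium, so the species is Yb-170.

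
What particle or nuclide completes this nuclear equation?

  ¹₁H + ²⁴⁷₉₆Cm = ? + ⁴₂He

Am-244

Conserve mass number: 1 + 247 = A + 4, so A = 244.
Conserve atomic number: 1 + 96 = Z + 2, so Z = 95.
Z = 95 is americium, so the species is ²⁴⁴₉₅Am.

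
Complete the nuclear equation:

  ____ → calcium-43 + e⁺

Sc-43

Conserve mass number: A = 43 + 0, so A = 43.
Conserve atomic number: Z = 20 + 1, so Z = 21.
Z = 21 is scandium, so the species is scandium-43.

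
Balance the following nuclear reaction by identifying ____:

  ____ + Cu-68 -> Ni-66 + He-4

deuteron

Conserve mass number: A + 68 = 66 + 4, so A = 2.
Conserve atomic number: Z + 29 = 28 + 2, so Z = 1.
A = 2 and Z = 1 is H-2 — a deuteron.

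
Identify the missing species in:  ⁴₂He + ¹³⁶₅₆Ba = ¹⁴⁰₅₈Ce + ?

Conserve mass number: 4 + 136 = 140 + A, so A = 0.
Conserve atomic number: 2 + 56 = 58 + Z, so Z = 0.
A = 0 and Z = 0 is ⁰₀γ — a gamma ray.

gamma ray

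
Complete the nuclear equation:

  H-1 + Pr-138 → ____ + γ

Nd-139

Conserve mass number: 1 + 138 = A + 0, so A = 139.
Conserve atomic number: 1 + 59 = Z + 0, so Z = 60.
Z = 60 is neodymium, so the species is Nd-139.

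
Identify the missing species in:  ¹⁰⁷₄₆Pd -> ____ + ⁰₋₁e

Conserve mass number: 107 = A + 0, so A = 107.
Conserve atomic number: 46 = Z − 1, so Z = 47.
Z = 47 is silver, so the species is ¹⁰⁷₄₇Ag.

Ag-107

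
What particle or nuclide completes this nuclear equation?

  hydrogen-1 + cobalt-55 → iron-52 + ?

Conserve mass number: 1 + 55 = 52 + A, so A = 4.
Conserve atomic number: 1 + 27 = 26 + Z, so Z = 2.
A = 4 and Z = 2 is helium-4 — an alpha particle.

alpha particle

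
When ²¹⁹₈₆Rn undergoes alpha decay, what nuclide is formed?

Alpha decay: mass number changes by -4, atomic number by -2.
A: 219 − 4 = 215; Z: 86 − 2 = 84.
Z = 84 is polonium, so the daughter is ²¹⁵₈₄Po.

Po-215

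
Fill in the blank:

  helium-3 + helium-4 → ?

Be-7

Conserve mass number: 3 + 4 = A, so A = 7.
Conserve atomic number: 2 + 2 = Z, so Z = 4.
Z = 4 is beryllium, so the species is beryllium-7.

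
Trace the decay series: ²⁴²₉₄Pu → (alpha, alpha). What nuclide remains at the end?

Th-234

Start: (A, Z) = (242, 94).
After α: (238, 92).
After α: (234, 90).
Z = 90 is thorium.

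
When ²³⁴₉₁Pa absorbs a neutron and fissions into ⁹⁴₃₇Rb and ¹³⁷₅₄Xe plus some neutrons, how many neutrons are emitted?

Conserve mass number: 235 = 94 + 137 + k, so k = 235 − 231 = 4.
Check atomic number: 91 = 37 + 54 + 0 = 91. ✓

4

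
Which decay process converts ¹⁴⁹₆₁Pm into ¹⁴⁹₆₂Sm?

ΔA = 149 − 149 = 0; ΔZ = 62 − 61 = +1.
A is unchanged and Z rises by 1 — a neutron has become a proton (β⁻ decay).

beta-minus decay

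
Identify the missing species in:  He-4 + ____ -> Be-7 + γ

Conserve mass number: 4 + A = 7 + 0, so A = 3.
Conserve atomic number: 2 + Z = 4 + 0, so Z = 2.
Z = 2 is helium, so the species is He-3.

He-3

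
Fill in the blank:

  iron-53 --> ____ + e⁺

Mn-53

Conserve mass number: 53 = A + 0, so A = 53.
Conserve atomic number: 26 = Z + 1, so Z = 25.
Z = 25 is manganese, so the species is manganese-53.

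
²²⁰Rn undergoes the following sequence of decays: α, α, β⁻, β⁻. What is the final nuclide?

Start: (A, Z) = (220, 86).
After α: (216, 84).
After α: (212, 82).
After β⁻: (212, 83).
After β⁻: (212, 84).
Z = 84 is polonium.

Po-212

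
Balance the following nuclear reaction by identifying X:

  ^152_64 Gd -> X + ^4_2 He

Conserve mass number: 152 = A + 4, so A = 148.
Conserve atomic number: 64 = Z + 2, so Z = 62.
Z = 62 is samarium, so the species is ^148_62 Sm.

Sm-148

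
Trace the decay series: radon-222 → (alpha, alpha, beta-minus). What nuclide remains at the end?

Start: (A, Z) = (222, 86).
After α: (218, 84).
After α: (214, 82).
After β⁻: (214, 83).
Z = 83 is bismuth.

Bi-214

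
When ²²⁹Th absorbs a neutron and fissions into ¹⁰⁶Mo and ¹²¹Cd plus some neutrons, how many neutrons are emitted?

3

Conserve mass number: 230 = 106 + 121 + k, so k = 230 − 227 = 3.
Check atomic number: 90 = 42 + 48 + 0 = 90. ✓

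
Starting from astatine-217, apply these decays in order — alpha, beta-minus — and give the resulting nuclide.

Po-213

Start: (A, Z) = (217, 85).
After α: (213, 83).
After β⁻: (213, 84).
Z = 84 is polonium.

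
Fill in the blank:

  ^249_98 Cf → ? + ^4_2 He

Cm-245

Conserve mass number: 249 = A + 4, so A = 245.
Conserve atomic number: 98 = Z + 2, so Z = 96.
Z = 96 is curium, so the species is ^245_96 Cm.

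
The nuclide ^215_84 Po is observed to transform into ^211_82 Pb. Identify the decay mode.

alpha decay

ΔA = 211 − 215 = -4; ΔZ = 82 − 84 = -2.
A drops by 4 and Z drops by 2 — the signature of alpha emission.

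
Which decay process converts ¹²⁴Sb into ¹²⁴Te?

ΔA = 124 − 124 = 0; ΔZ = 52 − 51 = +1.
A is unchanged and Z rises by 1 — a neutron has become a proton (β⁻ decay).

beta-minus decay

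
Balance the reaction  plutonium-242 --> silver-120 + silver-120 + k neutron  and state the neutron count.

Conserve mass number: 242 = 120 + 120 + k, so k = 242 − 240 = 2.
Check atomic number: 94 = 47 + 47 + 0 = 94. ✓

2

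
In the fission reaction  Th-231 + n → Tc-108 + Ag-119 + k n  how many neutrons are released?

Conserve mass number: 232 = 108 + 119 + k, so k = 232 − 227 = 5.
Check atomic number: 90 = 43 + 47 + 0 = 90. ✓

5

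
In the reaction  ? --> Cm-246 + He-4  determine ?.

Conserve mass number: A = 246 + 4, so A = 250.
Conserve atomic number: Z = 96 + 2, so Z = 98.
Z = 98 is californium, so the species is Cf-250.

Cf-250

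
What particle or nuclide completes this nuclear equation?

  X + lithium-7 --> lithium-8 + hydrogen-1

Conserve mass number: A + 7 = 8 + 1, so A = 2.
Conserve atomic number: Z + 3 = 3 + 1, so Z = 1.
A = 2 and Z = 1 is hydrogen-2 — a deuteron.

deuteron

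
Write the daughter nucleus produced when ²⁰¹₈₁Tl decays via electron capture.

Electron capture: mass number changes by +0, atomic number by -1.
A: 201 = 201; Z: 81 − 1 = 80.
Z = 80 is mercury, so the daughter is ²⁰¹₈₀Hg.

Hg-201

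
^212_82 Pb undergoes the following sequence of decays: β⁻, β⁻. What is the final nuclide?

Start: (A, Z) = (212, 82).
After β⁻: (212, 83).
After β⁻: (212, 84).
Z = 84 is polonium.

Po-212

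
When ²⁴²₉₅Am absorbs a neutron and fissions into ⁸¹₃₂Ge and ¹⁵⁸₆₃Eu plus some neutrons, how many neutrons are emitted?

4

Conserve mass number: 243 = 81 + 158 + k, so k = 243 − 239 = 4.
Check atomic number: 95 = 32 + 63 + 0 = 95. ✓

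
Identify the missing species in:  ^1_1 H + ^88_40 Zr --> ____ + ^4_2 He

Conserve mass number: 1 + 88 = A + 4, so A = 85.
Conserve atomic number: 1 + 40 = Z + 2, so Z = 39.
Z = 39 is yttrium, so the species is ^85_39 Y.

Y-85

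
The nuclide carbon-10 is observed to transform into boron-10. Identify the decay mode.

beta-plus decay or electron capture

ΔA = 10 − 10 = 0; ΔZ = 5 − 6 = -1.
A is unchanged and Z drops by 1 — a proton has become a neutron (β⁺ emission or electron capture).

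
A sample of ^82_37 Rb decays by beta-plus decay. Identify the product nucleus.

Beta-plus decay: mass number changes by +0, atomic number by -1.
A: 82 = 82; Z: 37 − 1 = 36.
Z = 36 is krypton, so the daughter is ^82_36 Kr.

Kr-82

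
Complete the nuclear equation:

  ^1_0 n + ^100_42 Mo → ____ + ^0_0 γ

Mo-101

Conserve mass number: 1 + 100 = A + 0, so A = 101.
Conserve atomic number: 0 + 42 = Z + 0, so Z = 42.
Z = 42 is molybdenum, so the species is ^101_42 Mo.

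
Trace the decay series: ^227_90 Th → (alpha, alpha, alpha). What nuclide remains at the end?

Start: (A, Z) = (227, 90).
After α: (223, 88).
After α: (219, 86).
After α: (215, 84).
Z = 84 is polonium.

Po-215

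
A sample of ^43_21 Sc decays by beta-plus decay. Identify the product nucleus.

Beta-plus decay: mass number changes by +0, atomic number by -1.
A: 43 = 43; Z: 21 − 1 = 20.
Z = 20 is calcium, so the daughter is ^43_20 Ca.

Ca-43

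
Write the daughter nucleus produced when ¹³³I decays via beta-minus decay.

Beta-minus decay: mass number changes by +0, atomic number by +1.
A: 133 = 133; Z: 53 + 1 = 54.
Z = 54 is xenon, so the daughter is ¹³³Xe.

Xe-133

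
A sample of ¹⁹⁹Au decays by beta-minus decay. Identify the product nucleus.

Hg-199

Beta-minus decay: mass number changes by +0, atomic number by +1.
A: 199 = 199; Z: 79 + 1 = 80.
Z = 80 is mercury, so the daughter is ¹⁹⁹Hg.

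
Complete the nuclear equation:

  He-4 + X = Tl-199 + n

Conserve mass number: 4 + A = 199 + 1, so A = 196.
Conserve atomic number: 2 + Z = 81 + 0, so Z = 79.
Z = 79 is gold, so the species is Au-196.

Au-196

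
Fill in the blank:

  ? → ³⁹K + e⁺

Ca-39

Conserve mass number: A = 39 + 0, so A = 39.
Conserve atomic number: Z = 19 + 1, so Z = 20.
Z = 20 is calcium, so the species is ³⁹Ca.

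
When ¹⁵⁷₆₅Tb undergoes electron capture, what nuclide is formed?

Gd-157

Electron capture: mass number changes by +0, atomic number by -1.
A: 157 = 157; Z: 65 − 1 = 64.
Z = 64 is gadolinium, so the daughter is ¹⁵⁷₆₄Gd.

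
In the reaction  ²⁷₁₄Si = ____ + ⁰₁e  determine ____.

Al-27

Conserve mass number: 27 = A + 0, so A = 27.
Conserve atomic number: 14 = Z + 1, so Z = 13.
Z = 13 is aluminium, so the species is ²⁷₁₃Al.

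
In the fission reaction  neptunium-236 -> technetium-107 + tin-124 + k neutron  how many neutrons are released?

5

Conserve mass number: 236 = 107 + 124 + k, so k = 236 − 231 = 5.
Check atomic number: 93 = 43 + 50 + 0 = 93. ✓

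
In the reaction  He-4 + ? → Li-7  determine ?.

Conserve mass number: 4 + A = 7, so A = 3.
Conserve atomic number: 2 + Z = 3, so Z = 1.
A = 3 and Z = 1 is H-3 — a triton.

triton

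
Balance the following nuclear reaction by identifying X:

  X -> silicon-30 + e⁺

Conserve mass number: A = 30 + 0, so A = 30.
Conserve atomic number: Z = 14 + 1, so Z = 15.
Z = 15 is phosphorus, so the species is phosphorus-30.

P-30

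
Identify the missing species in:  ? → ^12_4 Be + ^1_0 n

Be-13

Conserve mass number: A = 12 + 1, so A = 13.
Conserve atomic number: Z = 4 + 0, so Z = 4.
Z = 4 is beryllium, so the species is ^13_4 Be.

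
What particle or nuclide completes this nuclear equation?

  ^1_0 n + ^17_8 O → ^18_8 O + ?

gamma ray

Conserve mass number: 1 + 17 = 18 + A, so A = 0.
Conserve atomic number: 0 + 8 = 8 + Z, so Z = 0.
A = 0 and Z = 0 is ^0_0 γ — a gamma ray.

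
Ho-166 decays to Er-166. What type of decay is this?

beta-minus decay

ΔA = 166 − 166 = 0; ΔZ = 68 − 67 = +1.
A is unchanged and Z rises by 1 — a neutron has become a proton (β⁻ decay).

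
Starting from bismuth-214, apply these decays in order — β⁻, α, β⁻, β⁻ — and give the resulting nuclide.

Start: (A, Z) = (214, 83).
After β⁻: (214, 84).
After α: (210, 82).
After β⁻: (210, 83).
After β⁻: (210, 84).
Z = 84 is polonium.

Po-210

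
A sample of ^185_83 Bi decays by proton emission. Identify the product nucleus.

Pb-184

Proton emission: mass number changes by -1, atomic number by -1.
A: 185 − 1 = 184; Z: 83 − 1 = 82.
Z = 82 is lead, so the daughter is ^184_82 Pb.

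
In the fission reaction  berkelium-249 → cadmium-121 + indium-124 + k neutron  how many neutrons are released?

Conserve mass number: 249 = 121 + 124 + k, so k = 249 − 245 = 4.
Check atomic number: 97 = 48 + 49 + 0 = 97. ✓

4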